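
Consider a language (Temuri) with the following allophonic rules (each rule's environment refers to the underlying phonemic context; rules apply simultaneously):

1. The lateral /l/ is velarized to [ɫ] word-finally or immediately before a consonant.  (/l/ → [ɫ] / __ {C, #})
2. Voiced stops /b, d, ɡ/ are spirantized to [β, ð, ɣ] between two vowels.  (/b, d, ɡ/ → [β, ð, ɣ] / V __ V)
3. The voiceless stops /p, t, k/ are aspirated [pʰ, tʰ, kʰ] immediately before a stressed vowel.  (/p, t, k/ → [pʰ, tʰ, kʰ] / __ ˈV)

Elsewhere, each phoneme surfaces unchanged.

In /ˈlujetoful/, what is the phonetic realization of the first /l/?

[l]

/l/ (word-initial): rule 1 targets it, but not word-finally or immediately before a consonant → unchanged [l].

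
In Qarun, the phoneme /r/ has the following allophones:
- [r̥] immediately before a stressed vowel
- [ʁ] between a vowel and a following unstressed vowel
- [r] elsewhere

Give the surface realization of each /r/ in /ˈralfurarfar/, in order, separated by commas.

[r̥], [ʁ], [r], [r]

Occurrence 1 (position 1): immediately before a stressed vowel → [r̥].
Occurrence 2 (position 6): between a vowel and a following unstressed vowel → [ʁ].
Occurrence 3 (position 8): no conditioning environment matches → elsewhere allophone [r].
Occurrence 4 (position 11): no conditioning environment matches → elsewhere allophone [r].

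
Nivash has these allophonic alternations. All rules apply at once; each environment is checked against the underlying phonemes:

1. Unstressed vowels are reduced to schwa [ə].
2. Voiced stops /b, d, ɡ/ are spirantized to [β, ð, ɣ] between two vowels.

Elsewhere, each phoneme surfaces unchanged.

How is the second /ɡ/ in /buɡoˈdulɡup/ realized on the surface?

/ɡ/ (between /l/ and /u/) is in the target of rule 2 but the environment (between two vowels) is not met → [ɡ].

[ɡ]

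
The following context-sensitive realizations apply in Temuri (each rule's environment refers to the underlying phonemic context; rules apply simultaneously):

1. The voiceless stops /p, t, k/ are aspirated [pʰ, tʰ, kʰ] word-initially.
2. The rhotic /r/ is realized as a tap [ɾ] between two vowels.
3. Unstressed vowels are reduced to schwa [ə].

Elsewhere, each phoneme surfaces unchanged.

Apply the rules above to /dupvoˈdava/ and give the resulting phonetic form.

/d/ — not in any rule's target class → [d].
/u/ (between /d/ and /p/) occurs in an unstressed syllable → [ə] by rule 3.
/p/ — between /u/ and /v/; rule 1 does not apply here → [p].
/v/ stays [v].
/o/ — between /v/ and /d/, in an unstressed syllable — surfaces as [ə] (rule 3).
/d/ (between /o/ and /a/): no rule targets it → [d].
/a/ (between /d/ and /v/) fails the environment for rule 3, so it stays [a].
/v/ stays [v].
/a/ meets the environment for rule 3 (in an unstressed syllable) → [ə].

[dəpvəˈdavə]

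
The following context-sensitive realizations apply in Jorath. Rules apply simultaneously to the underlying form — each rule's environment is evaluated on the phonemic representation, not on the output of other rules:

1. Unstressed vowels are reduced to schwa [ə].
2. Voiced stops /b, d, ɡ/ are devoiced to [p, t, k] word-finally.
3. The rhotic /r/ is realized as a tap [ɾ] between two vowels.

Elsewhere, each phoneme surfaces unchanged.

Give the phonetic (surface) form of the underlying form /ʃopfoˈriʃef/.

[ʃəpfəˈɾiʃəf]

/ʃ/ (word-initial): no rule targets it → [ʃ].
/o/ (between /ʃ/ and /p/) occurs in an unstressed syllable → [ə] by rule 1.
/p/ stays [p].
/f/ — not in any rule's target class → [f].
/o/ — between /f/ and /r/, in an unstressed syllable — surfaces as [ə] (rule 1).
Rule 3 applies to /r/ (between /o/ and /i/: between two vowels) → [ɾ].
/i/ — between /r/ and /ʃ/; rule 1 does not apply here → [i].
/ʃ/ (between /i/ and /e/) is unaffected → [ʃ].
/e/ — between /ʃ/ and /f/, in an unstressed syllable — surfaces as [ə] (rule 1).
/f/ (word-final) is unaffected → [f].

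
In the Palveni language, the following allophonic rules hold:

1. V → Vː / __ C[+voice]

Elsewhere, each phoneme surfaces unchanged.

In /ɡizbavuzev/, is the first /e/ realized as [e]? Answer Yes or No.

No

Rule 1 applies to /e/ (between /z/ and /v/: before a voiced consonant) → [eː].
The actual realization is [eː], not [e].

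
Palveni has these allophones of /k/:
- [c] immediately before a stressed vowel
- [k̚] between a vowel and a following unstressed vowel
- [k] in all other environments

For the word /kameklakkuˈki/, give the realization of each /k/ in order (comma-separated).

Occurrence 1 (position 1): no conditioning environment matches → elsewhere allophone [k].
Occurrence 2 (position 5): no conditioning environment matches → elsewhere allophone [k].
Occurrence 3 (position 8): no conditioning environment matches → elsewhere allophone [k].
Occurrence 4 (position 9): no conditioning environment matches → elsewhere allophone [k].
Occurrence 5 (position 11): immediately before a stressed vowel → [c].

[k], [k], [k], [k], [c]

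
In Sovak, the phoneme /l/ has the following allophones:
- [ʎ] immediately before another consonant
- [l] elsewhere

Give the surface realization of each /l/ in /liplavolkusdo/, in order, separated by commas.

Occurrence 1 (position 1): no conditioning environment matches → elsewhere allophone [l].
Occurrence 2 (position 4): no conditioning environment matches → elsewhere allophone [l].
Occurrence 3 (position 8): immediately before another consonant → [ʎ].

[l], [l], [ʎ]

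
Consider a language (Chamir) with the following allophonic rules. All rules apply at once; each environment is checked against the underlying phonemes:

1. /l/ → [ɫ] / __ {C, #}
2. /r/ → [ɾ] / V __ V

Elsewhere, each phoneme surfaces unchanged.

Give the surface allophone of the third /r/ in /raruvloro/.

Rule 2 applies to /r/ (between /o/ and /o/: between two vowels) → [ɾ].

[ɾ]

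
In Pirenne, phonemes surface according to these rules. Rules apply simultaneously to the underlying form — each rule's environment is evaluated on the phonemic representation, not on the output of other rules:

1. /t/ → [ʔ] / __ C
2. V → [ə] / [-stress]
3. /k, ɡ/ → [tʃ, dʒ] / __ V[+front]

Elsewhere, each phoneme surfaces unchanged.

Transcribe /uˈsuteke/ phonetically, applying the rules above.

[əˈsutətʃə]

/u/ meets the environment for rule 2 (in an unstressed syllable) → [ə].
/s/ — not in any rule's target class → [s].
/u/ — between /s/ and /t/; rule 2 does not apply here → [u].
/t/ (between /u/ and /e/) fails the environment for rule 1, so it stays [t].
/e/ — between /t/ and /k/, in an unstressed syllable — surfaces as [ə] (rule 2).
Rule 3 applies to /k/ (between /e/ and /e/: before a front vowel) → [tʃ].
/e/ (word-final) occurs in an unstressed syllable → [ə] by rule 2.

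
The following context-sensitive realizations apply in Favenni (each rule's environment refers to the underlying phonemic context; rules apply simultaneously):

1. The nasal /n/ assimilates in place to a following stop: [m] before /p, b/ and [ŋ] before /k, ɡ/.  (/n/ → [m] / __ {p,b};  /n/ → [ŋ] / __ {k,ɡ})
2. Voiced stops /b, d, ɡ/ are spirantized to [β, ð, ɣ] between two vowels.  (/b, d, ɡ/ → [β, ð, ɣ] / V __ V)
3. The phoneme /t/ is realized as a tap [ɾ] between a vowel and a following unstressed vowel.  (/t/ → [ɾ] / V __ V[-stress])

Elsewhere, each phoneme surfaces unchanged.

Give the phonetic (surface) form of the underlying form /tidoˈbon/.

/t/ (word-initial) fails the environment for rule 3, so it stays [t].
Rule 2 applies to /d/ (between /i/ and /o/: between two vowels) → [ð].
Rule 2 applies to /b/ (between /o/ and /o/: between two vowels) → [β].
/n/ (word-final) is in the target of rule 1 but the environment (before a labial or velar stop) is not met → [n].

[tiðoˈβon]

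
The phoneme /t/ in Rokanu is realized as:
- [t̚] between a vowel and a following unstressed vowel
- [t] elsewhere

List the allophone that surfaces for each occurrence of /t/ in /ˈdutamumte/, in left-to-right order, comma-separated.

Occurrence 1 (position 3): between a vowel and a following unstressed vowel → [t̚].
Occurrence 2 (position 8): no conditioning environment matches → elsewhere allophone [t].

[t̚], [t]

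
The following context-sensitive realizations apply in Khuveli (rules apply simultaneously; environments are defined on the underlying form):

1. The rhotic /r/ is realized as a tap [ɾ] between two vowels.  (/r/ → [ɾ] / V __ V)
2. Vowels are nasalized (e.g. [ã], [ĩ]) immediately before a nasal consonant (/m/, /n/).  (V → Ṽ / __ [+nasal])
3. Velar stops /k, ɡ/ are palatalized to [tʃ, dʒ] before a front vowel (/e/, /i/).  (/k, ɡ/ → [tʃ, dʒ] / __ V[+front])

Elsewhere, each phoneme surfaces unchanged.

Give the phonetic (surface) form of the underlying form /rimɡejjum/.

/r/ (word-initial): rule 1 targets it, but not between two vowels → unchanged [r].
/i/ (between /r/ and /m/): before a nasal consonant, so rule 2 applies → [ĩ].
/m/ stays [m].
Rule 3 applies to /ɡ/ (between /m/ and /e/: before a front vowel) → [dʒ].
/e/ (between /ɡ/ and /j/) fails the environment for rule 2, so it stays [e].
/j/ (between /e/ and /j/) is unaffected → [j].
/j/ — not in any rule's target class → [j].
/u/ (between /j/ and /m/): before a nasal consonant, so rule 2 applies → [ũ].
/m/ stays [m].

[rĩmdʒejjũm]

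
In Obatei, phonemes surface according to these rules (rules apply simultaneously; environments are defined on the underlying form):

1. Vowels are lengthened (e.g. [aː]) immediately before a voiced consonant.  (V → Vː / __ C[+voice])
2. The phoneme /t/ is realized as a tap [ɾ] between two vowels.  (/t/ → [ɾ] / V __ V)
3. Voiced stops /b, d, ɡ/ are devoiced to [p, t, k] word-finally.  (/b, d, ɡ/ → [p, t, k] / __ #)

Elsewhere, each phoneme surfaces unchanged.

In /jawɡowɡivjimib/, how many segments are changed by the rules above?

6

Segments that undergo a rule: /a/ → [aː] (rule 1); /o/ → [oː] (rule 1); /i/ → [iː] (rule 1); /i/ → [iː] (rule 1); /i/ → [iː] (rule 1); /b/ → [p] (rule 3).
All other segments surface unchanged.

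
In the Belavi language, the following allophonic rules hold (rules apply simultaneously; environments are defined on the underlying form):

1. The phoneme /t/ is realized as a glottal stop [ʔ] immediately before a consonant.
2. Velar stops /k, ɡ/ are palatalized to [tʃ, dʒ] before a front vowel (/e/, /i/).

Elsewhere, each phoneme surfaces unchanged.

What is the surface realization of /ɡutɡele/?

/ɡ/ (word-initial): rule 2 targets it, but not before a front vowel → unchanged [ɡ].
/u/ — not in any rule's target class → [u].
/t/ — between /u/ and /ɡ/, immediately before a consonant — surfaces as [ʔ] (rule 1).
/ɡ/ meets the environment for rule 2 (before a front vowel) → [dʒ].
/e/ stays [e].
/l/ (between /e/ and /e/) is unaffected → [l].
/e/ — not in any rule's target class → [e].

[ɡuʔdʒele]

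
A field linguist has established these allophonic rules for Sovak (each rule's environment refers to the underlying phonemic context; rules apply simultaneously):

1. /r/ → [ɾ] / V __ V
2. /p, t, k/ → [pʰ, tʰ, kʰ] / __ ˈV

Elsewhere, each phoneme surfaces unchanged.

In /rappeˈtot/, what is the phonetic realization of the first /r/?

/r/ — word-initial; rule 1 does not apply here → [r].

[r]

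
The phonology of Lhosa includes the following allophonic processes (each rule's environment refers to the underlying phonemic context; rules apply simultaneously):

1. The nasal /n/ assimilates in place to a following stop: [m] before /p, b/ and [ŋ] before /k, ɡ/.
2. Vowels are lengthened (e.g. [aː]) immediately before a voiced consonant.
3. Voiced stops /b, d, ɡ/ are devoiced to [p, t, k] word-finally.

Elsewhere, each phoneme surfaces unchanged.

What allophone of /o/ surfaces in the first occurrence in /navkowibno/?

/o/ (between /k/ and /w/): before a voiced consonant, so rule 2 applies → [oː].

[oː]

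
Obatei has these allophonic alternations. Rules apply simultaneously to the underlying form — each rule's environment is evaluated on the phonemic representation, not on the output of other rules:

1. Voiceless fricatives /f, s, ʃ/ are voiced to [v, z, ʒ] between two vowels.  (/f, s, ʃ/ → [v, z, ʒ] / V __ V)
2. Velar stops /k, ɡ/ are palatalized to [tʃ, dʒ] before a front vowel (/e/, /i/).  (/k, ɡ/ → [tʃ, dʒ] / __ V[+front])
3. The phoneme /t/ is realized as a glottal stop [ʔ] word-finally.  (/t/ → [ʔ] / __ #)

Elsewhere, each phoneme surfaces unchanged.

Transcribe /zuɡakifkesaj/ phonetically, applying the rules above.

[zuɡatʃiftʃezaj]

/ɡ/ — between /u/ and /a/; rule 2 does not apply here → [ɡ].
/k/ meets the environment for rule 2 (before a front vowel) → [tʃ].
/f/ (between /i/ and /k/): rule 1 targets it, but not between two vowels → unchanged [f].
Rule 2 applies to /k/ (between /f/ and /e/: before a front vowel) → [tʃ].
/s/ (between /e/ and /a/) occurs between two vowels → [z] by rule 1.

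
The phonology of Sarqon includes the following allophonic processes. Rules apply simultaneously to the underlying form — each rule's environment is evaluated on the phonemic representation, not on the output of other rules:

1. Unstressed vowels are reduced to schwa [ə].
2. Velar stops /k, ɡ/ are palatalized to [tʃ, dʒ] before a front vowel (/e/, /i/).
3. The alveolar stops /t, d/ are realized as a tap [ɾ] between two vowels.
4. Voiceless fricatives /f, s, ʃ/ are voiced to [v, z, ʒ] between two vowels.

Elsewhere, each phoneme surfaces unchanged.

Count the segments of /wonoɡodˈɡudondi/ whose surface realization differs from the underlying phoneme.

Segments that undergo a rule: /o/ → [ə] (rule 1); /o/ → [ə] (rule 1); /o/ → [ə] (rule 1); /d/ → [ɾ] (rule 3); /o/ → [ə] (rule 1); /i/ → [ə] (rule 1).
All other segments surface unchanged.

6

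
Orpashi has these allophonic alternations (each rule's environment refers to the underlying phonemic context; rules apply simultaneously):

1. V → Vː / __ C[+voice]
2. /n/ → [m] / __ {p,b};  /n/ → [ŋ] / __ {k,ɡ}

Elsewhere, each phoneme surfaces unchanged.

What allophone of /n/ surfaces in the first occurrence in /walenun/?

/n/ (between /e/ and /u/): rule 2 targets it, but not before a labial or velar stop → unchanged [n].

[n]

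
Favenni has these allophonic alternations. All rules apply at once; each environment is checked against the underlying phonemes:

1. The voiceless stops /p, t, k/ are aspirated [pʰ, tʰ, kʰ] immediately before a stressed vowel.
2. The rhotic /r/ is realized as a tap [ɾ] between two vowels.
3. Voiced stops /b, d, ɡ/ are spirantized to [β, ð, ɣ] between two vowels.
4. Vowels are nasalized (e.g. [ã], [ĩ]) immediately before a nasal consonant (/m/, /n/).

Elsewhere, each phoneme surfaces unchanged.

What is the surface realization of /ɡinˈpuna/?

[ɡĩnˈpʰũna]

/ɡ/ (word-initial) fails the environment for rule 3, so it stays [ɡ].
/i/ (between /ɡ/ and /n/) occurs before a nasal consonant → [ĩ] by rule 4.
/n/ — not in any rule's target class → [n].
/p/ — between /n/ and /u/, immediately before a stressed vowel — surfaces as [pʰ] (rule 1).
/u/ meets the environment for rule 4 (before a nasal consonant) → [ũ].
/n/ — not in any rule's target class → [n].
/a/ (word-final) is in the target of rule 4 but the environment (before a nasal consonant) is not met → [a].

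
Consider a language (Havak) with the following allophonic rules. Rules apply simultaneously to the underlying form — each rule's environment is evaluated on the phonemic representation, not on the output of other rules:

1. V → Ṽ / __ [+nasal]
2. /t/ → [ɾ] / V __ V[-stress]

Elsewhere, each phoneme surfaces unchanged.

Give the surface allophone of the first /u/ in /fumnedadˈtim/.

[ũ]

Rule 1 applies to /u/ (between /f/ and /m/: before a nasal consonant) → [ũ].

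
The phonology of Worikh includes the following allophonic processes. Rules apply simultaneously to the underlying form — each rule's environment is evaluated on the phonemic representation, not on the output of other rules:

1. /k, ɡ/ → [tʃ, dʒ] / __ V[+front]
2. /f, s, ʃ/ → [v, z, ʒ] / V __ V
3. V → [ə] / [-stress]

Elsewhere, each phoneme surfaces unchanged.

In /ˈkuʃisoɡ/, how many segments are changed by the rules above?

Segments that undergo a rule: /ʃ/ → [ʒ] (rule 2); /i/ → [ə] (rule 3); /s/ → [z] (rule 2); /o/ → [ə] (rule 3).
All other segments surface unchanged.

4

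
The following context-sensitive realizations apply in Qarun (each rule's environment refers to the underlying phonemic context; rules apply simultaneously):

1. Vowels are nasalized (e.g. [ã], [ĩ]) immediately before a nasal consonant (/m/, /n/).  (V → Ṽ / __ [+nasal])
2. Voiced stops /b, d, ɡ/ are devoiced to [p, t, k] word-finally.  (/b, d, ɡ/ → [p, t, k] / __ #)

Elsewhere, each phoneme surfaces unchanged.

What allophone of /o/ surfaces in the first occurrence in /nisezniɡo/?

[o]

/o/ (word-final): rule 1 targets it, but not before a nasal consonant → unchanged [o].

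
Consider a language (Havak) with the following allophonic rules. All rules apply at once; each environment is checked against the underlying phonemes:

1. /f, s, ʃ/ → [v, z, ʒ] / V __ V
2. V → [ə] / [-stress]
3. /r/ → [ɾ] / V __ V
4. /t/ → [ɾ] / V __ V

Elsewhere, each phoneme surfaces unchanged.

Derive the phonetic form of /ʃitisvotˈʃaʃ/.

[ʃəɾəsvətˈʃaʃ]

/ʃ/ — word-initial; rule 1 does not apply here → [ʃ].
/i/ meets the environment for rule 2 (in an unstressed syllable) → [ə].
/t/ (between /i/ and /i/): between two vowels, so rule 4 applies → [ɾ].
/i/ meets the environment for rule 2 (in an unstressed syllable) → [ə].
/s/ — between /i/ and /v/; rule 1 does not apply here → [s].
/v/ stays [v].
/o/ meets the environment for rule 2 (in an unstressed syllable) → [ə].
/t/ (between /o/ and /ʃ/): rule 4 targets it, but not between two vowels → unchanged [t].
/ʃ/ (between /t/ and /a/): rule 1 targets it, but not between two vowels → unchanged [ʃ].
/a/ (between /ʃ/ and /ʃ/) fails the environment for rule 2, so it stays [a].
/ʃ/ — word-final; rule 1 does not apply here → [ʃ].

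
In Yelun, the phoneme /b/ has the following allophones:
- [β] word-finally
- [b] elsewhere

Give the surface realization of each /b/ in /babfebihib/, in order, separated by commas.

[b], [b], [b], [β]

Occurrence 1 (position 1): no conditioning environment matches → elsewhere allophone [b].
Occurrence 2 (position 3): no conditioning environment matches → elsewhere allophone [b].
Occurrence 3 (position 6): no conditioning environment matches → elsewhere allophone [b].
Occurrence 4 (position 10): word-finally → [β].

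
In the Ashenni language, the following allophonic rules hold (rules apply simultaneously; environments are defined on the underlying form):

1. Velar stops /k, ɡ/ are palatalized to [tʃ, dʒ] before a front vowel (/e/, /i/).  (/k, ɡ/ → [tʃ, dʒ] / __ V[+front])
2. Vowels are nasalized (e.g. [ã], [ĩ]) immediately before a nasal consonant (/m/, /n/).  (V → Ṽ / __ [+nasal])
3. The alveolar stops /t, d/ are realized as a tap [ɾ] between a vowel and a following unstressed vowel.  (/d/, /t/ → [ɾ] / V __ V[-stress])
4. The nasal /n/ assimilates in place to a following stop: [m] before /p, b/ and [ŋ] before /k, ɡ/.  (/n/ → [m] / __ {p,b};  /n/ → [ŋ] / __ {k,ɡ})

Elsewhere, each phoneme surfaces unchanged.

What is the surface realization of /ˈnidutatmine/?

[ˈniɾuɾatmĩne]

/n/ — word-initial; rule 4 does not apply here → [n].
/i/ (between /n/ and /d/): rule 2 targets it, but not before a nasal consonant → unchanged [i].
/d/ (between /i/ and /u/): between a vowel and a following unstressed vowel, so rule 3 applies → [ɾ].
/u/ (between /d/ and /t/): rule 2 targets it, but not before a nasal consonant → unchanged [u].
/t/ (between /u/ and /a/) occurs between a vowel and a following unstressed vowel → [ɾ] by rule 3.
/a/ (between /t/ and /t/) fails the environment for rule 2, so it stays [a].
/t/ (between /a/ and /m/): rule 3 targets it, but not between a vowel and a following unstressed vowel → unchanged [t].
/m/ (between /t/ and /i/) is unaffected → [m].
/i/ (between /m/ and /n/) occurs before a nasal consonant → [ĩ] by rule 2.
/n/ — between /i/ and /e/; rule 4 does not apply here → [n].
/e/ — word-final; rule 2 does not apply here → [e].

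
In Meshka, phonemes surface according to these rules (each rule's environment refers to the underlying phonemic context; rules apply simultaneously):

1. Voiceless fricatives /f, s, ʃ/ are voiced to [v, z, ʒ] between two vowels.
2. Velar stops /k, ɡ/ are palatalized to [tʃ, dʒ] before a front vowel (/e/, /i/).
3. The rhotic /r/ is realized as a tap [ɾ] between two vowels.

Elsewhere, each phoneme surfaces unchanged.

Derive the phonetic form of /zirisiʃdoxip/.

[ziɾiziʃdoxip]

/z/ stays [z].
/i/ — not in any rule's target class → [i].
/r/ — between /i/ and /i/, between two vowels — surfaces as [ɾ] (rule 3).
/i/ — not in any rule's target class → [i].
/s/ (between /i/ and /i/) occurs between two vowels → [z] by rule 1.
/i/ — not in any rule's target class → [i].
/ʃ/ (between /i/ and /d/) is in the target of rule 1 but the environment (between two vowels) is not met → [ʃ].
/d/ (between /ʃ/ and /o/) is unaffected → [d].
/o/ (between /d/ and /x/): no rule targets it → [o].
/x/ stays [x].
/i/ (between /x/ and /p/): no rule targets it → [i].
/p/ — not in any rule's target class → [p].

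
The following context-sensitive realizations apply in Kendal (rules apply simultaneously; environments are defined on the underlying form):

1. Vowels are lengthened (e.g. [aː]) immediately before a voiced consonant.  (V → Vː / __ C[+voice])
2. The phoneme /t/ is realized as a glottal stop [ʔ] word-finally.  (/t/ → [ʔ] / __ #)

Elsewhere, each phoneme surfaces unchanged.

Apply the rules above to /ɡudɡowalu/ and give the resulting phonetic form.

/ɡ/ (word-initial): no rule targets it → [ɡ].
/u/ (between /ɡ/ and /d/) occurs before a voiced consonant → [uː] by rule 1.
/d/ — not in any rule's target class → [d].
/ɡ/ (between /d/ and /o/): no rule targets it → [ɡ].
Rule 1 applies to /o/ (between /ɡ/ and /w/: before a voiced consonant) → [oː].
/w/ — not in any rule's target class → [w].
/a/ (between /w/ and /l/): before a voiced consonant, so rule 1 applies → [aː].
/l/ stays [l].
/u/ (word-final) fails the environment for rule 1, so it stays [u].

[ɡuːdɡoːwaːlu]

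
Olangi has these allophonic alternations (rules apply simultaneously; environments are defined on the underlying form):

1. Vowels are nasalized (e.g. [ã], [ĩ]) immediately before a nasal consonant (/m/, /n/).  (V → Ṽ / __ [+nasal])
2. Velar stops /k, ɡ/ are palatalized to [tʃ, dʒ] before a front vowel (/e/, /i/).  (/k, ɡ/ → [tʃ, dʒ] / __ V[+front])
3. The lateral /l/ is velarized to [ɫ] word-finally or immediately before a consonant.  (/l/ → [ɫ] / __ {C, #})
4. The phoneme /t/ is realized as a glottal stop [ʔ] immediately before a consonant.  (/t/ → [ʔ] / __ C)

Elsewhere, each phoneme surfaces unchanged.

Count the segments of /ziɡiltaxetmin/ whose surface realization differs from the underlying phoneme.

Segments that undergo a rule: /ɡ/ → [dʒ] (rule 2); /l/ → [ɫ] (rule 3); /t/ → [ʔ] (rule 4); /i/ → [ĩ] (rule 1).
All other segments surface unchanged.

4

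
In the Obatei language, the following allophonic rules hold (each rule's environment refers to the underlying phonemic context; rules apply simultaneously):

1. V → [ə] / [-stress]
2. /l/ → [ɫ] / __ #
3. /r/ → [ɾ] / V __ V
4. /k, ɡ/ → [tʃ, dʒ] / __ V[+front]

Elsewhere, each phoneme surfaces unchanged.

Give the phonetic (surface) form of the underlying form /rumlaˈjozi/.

[rəmləˈjozə]

/r/ (word-initial): rule 3 targets it, but not between two vowels → unchanged [r].
/u/ meets the environment for rule 1 (in an unstressed syllable) → [ə].
/m/ (between /u/ and /l/): no rule targets it → [m].
/l/ — between /m/ and /a/; rule 2 does not apply here → [l].
/a/ (between /l/ and /j/) occurs in an unstressed syllable → [ə] by rule 1.
/j/ stays [j].
/o/ (between /j/ and /z/): rule 1 targets it, but not in an unstressed syllable → unchanged [o].
/z/ stays [z].
/i/ meets the environment for rule 1 (in an unstressed syllable) → [ə].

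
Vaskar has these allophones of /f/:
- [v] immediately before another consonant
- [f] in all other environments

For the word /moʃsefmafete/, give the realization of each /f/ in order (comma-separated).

[v], [f]

Occurrence 1 (position 6): immediately before another consonant → [v].
Occurrence 2 (position 9): no conditioning environment matches → elsewhere allophone [f].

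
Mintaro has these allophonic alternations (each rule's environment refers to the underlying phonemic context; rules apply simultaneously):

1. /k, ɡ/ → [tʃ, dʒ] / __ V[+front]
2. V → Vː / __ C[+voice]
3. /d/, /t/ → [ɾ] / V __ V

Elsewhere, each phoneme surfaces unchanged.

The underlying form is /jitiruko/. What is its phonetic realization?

[jiɾiːruko]

/j/ (word-initial) is unaffected → [j].
/i/ (between /j/ and /t/) fails the environment for rule 2, so it stays [i].
/t/ (between /i/ and /i/) occurs between two vowels → [ɾ] by rule 3.
/i/ — between /t/ and /r/, before a voiced consonant — surfaces as [iː] (rule 2).
/r/ (between /i/ and /u/): no rule targets it → [r].
/u/ (between /r/ and /k/) fails the environment for rule 2, so it stays [u].
/k/ — between /u/ and /o/; rule 1 does not apply here → [k].
/o/ (word-final) is in the target of rule 2 but the environment (before a voiced consonant) is not met → [o].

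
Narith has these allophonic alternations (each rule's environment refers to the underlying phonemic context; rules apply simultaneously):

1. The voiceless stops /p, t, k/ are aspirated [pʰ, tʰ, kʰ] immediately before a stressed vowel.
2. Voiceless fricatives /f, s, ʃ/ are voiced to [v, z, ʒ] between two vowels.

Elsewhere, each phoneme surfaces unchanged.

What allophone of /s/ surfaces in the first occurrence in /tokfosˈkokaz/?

[s]

/s/ (between /o/ and /k/) is in the target of rule 2 but the environment (between two vowels) is not met → [s].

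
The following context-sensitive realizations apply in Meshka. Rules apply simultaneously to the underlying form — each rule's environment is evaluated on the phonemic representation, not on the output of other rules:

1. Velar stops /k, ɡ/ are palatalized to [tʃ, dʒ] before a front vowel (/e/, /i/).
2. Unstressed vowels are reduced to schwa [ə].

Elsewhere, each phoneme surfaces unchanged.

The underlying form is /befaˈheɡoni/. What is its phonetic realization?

/b/ (word-initial): no rule targets it → [b].
Rule 2 applies to /e/ (between /b/ and /f/: in an unstressed syllable) → [ə].
/f/ (between /e/ and /a/): no rule targets it → [f].
/a/ — between /f/ and /h/, in an unstressed syllable — surfaces as [ə] (rule 2).
/h/ (between /a/ and /e/): no rule targets it → [h].
/e/ (between /h/ and /ɡ/): rule 2 targets it, but not in an unstressed syllable → unchanged [e].
/ɡ/ — between /e/ and /o/; rule 1 does not apply here → [ɡ].
Rule 2 applies to /o/ (between /ɡ/ and /n/: in an unstressed syllable) → [ə].
/n/ (between /o/ and /i/): no rule targets it → [n].
/i/ (word-final) occurs in an unstressed syllable → [ə] by rule 2.

[bəfəˈheɡənə]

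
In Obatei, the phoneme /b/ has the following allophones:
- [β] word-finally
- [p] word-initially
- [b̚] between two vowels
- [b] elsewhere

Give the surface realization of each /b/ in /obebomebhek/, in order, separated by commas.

[b̚], [b̚], [b]

Occurrence 1 (position 2): between two vowels → [b̚].
Occurrence 2 (position 4): between two vowels → [b̚].
Occurrence 3 (position 8): no conditioning environment matches → elsewhere allophone [b].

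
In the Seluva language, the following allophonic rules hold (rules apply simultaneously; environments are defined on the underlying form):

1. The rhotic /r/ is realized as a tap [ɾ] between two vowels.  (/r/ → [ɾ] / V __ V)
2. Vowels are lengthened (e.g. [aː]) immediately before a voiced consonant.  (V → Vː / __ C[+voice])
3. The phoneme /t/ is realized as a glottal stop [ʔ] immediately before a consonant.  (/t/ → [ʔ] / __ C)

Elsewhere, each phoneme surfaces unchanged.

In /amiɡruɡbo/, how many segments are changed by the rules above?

Segments that undergo a rule: /a/ → [aː] (rule 2); /i/ → [iː] (rule 2); /u/ → [uː] (rule 2).
All other segments surface unchanged.

3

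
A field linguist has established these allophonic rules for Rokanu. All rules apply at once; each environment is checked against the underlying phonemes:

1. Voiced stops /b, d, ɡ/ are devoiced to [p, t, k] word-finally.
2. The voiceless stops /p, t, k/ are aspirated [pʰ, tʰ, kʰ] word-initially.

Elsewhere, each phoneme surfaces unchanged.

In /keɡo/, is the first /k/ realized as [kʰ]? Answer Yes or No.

/k/ (word-initial) occurs word-initially → [kʰ] by rule 2.
The actual realization is [kʰ], which matches [kʰ].

Yes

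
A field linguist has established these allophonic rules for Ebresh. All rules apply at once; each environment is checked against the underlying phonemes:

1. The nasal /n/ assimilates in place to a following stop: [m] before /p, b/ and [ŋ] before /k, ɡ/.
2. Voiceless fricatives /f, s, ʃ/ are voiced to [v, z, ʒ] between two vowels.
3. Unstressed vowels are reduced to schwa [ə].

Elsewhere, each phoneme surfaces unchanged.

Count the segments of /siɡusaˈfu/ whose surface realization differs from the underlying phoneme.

Segments that undergo a rule: /i/ → [ə] (rule 3); /u/ → [ə] (rule 3); /s/ → [z] (rule 2); /a/ → [ə] (rule 3); /f/ → [v] (rule 2).
All other segments surface unchanged.

5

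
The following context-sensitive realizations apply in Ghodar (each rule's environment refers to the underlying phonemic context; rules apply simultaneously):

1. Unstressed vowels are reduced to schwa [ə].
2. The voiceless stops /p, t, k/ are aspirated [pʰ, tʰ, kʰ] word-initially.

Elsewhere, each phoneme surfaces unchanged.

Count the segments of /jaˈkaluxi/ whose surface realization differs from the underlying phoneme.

Segments that undergo a rule: /a/ → [ə] (rule 1); /u/ → [ə] (rule 1); /i/ → [ə] (rule 1).
All other segments surface unchanged.

3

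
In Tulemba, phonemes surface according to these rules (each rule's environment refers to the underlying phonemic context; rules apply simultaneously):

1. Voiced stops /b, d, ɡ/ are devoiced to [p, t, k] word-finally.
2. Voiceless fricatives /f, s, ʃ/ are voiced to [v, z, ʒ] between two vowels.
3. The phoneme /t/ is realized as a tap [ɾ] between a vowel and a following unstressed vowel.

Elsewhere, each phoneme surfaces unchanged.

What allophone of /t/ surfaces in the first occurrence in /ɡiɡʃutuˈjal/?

[ɾ]

/t/ meets the environment for rule 3 (between a vowel and a following unstressed vowel) → [ɾ].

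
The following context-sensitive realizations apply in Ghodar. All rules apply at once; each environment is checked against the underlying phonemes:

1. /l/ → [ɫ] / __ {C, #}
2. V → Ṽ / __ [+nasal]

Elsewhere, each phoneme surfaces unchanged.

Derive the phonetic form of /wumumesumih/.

[wũmũmesũmih]

/u/ — between /w/ and /m/, before a nasal consonant — surfaces as [ũ] (rule 2).
/u/ (between /m/ and /m/): before a nasal consonant, so rule 2 applies → [ũ].
/e/ (between /m/ and /s/) is in the target of rule 2 but the environment (before a nasal consonant) is not met → [e].
/u/ (between /s/ and /m/): before a nasal consonant, so rule 2 applies → [ũ].
/i/ — between /m/ and /h/; rule 2 does not apply here → [i].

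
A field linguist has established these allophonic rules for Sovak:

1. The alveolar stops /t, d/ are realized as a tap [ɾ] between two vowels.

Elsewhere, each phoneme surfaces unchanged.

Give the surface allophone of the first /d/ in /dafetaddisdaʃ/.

/d/ (word-initial): rule 1 targets it, but not between two vowels → unchanged [d].

[d]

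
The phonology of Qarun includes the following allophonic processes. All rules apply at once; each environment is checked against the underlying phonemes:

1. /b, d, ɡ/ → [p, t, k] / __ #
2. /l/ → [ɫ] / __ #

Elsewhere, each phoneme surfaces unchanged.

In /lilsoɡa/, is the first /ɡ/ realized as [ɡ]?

/ɡ/ — between /o/ and /a/; rule 1 does not apply here → [ɡ].
The actual realization is [ɡ], which matches [ɡ].

Yes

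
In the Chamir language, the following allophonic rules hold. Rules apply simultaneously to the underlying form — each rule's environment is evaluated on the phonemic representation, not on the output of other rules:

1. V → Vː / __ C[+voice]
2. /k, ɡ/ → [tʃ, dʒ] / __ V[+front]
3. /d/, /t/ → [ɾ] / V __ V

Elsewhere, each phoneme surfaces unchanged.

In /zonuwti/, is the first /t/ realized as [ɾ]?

No

/t/ — between /w/ and /i/; rule 3 does not apply here → [t].
The actual realization is [t], not [ɾ].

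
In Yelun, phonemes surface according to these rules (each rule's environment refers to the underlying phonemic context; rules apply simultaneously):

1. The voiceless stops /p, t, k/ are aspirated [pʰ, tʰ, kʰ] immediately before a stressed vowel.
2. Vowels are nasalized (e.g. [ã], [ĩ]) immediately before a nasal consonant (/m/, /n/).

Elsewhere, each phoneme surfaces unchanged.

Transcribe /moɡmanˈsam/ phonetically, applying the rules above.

[moɡmãnˈsãm]

/m/ stays [m].
/o/ — between /m/ and /ɡ/; rule 2 does not apply here → [o].
/ɡ/ — not in any rule's target class → [ɡ].
/m/ stays [m].
/a/ (between /m/ and /n/): before a nasal consonant, so rule 2 applies → [ã].
/n/ (between /a/ and /s/): no rule targets it → [n].
/s/ (between /n/ and /a/) is unaffected → [s].
/a/ (between /s/ and /m/) occurs before a nasal consonant → [ã] by rule 2.
/m/ (word-final) is unaffected → [m].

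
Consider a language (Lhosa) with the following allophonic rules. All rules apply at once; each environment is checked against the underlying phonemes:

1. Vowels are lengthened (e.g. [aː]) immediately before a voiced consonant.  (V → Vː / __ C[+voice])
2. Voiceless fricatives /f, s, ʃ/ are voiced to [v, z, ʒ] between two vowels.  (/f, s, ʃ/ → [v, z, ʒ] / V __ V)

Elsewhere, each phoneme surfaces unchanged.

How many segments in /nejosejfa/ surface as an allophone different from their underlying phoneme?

Segments that undergo a rule: /e/ → [eː] (rule 1); /s/ → [z] (rule 2); /e/ → [eː] (rule 1).
All other segments surface unchanged.

3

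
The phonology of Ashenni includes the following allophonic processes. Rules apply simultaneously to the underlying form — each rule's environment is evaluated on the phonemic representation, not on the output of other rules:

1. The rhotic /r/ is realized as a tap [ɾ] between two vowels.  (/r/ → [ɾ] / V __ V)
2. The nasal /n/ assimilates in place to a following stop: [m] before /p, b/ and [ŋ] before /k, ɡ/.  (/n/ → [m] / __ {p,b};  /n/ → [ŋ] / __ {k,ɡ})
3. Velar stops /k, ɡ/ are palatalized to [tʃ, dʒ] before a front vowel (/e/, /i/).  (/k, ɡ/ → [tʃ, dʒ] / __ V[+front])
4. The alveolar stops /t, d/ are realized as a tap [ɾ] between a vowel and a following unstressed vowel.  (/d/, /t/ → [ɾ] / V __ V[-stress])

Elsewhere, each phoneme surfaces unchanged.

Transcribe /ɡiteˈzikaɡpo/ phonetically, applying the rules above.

[dʒiɾeˈzikaɡpo]

/ɡ/ (word-initial): before a front vowel, so rule 3 applies → [dʒ].
Rule 4 applies to /t/ (between /i/ and /e/: between a vowel and a following unstressed vowel) → [ɾ].
/k/ (between /i/ and /a/) is in the target of rule 3 but the environment (before a front vowel) is not met → [k].
/ɡ/ (between /a/ and /p/) fails the environment for rule 3, so it stays [ɡ].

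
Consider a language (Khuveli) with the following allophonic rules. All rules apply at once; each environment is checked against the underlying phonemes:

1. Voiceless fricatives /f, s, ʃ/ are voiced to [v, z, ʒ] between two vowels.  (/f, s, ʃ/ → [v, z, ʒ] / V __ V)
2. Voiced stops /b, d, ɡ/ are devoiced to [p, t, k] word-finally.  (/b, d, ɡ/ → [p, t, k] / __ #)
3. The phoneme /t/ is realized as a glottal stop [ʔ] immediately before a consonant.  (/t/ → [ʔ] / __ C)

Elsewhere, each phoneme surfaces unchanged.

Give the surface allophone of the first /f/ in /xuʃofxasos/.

/f/ (between /o/ and /x/) fails the environment for rule 1, so it stays [f].

[f]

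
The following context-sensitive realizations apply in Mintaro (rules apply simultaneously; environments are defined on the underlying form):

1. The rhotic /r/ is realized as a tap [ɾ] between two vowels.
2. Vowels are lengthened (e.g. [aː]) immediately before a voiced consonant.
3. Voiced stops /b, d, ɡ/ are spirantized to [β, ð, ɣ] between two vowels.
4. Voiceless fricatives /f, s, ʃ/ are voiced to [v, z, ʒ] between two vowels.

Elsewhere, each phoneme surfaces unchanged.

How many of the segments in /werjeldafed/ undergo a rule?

Segments that undergo a rule: /e/ → [eː] (rule 2); /e/ → [eː] (rule 2); /f/ → [v] (rule 4); /e/ → [eː] (rule 2).
All other segments surface unchanged.

4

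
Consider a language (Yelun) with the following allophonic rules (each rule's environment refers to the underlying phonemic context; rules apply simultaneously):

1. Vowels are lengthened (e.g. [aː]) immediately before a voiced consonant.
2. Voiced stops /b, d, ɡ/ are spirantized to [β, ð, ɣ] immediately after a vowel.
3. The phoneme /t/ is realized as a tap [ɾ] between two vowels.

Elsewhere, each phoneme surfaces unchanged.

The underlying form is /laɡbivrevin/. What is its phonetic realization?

/l/ (word-initial) is unaffected → [l].
Rule 1 applies to /a/ (between /l/ and /ɡ/: before a voiced consonant) → [aː].
/ɡ/ (between /a/ and /b/) occurs immediately after a vowel → [ɣ] by rule 2.
/b/ — between /ɡ/ and /i/; rule 2 does not apply here → [b].
/i/ (between /b/ and /v/): before a voiced consonant, so rule 1 applies → [iː].
/v/ stays [v].
/r/ stays [r].
/e/ (between /r/ and /v/): before a voiced consonant, so rule 1 applies → [eː].
/v/ (between /e/ and /i/): no rule targets it → [v].
Rule 1 applies to /i/ (between /v/ and /n/: before a voiced consonant) → [iː].
/n/ — not in any rule's target class → [n].

[laːɣbiːvreːviːn]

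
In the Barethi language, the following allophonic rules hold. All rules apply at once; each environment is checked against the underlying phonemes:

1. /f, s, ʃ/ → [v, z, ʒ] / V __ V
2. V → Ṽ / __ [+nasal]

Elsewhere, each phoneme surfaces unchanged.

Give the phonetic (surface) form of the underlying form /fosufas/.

[fozuvas]

/f/ (word-initial): rule 1 targets it, but not between two vowels → unchanged [f].
/o/ (between /f/ and /s/) is in the target of rule 2 but the environment (before a nasal consonant) is not met → [o].
/s/ meets the environment for rule 1 (between two vowels) → [z].
/u/ (between /s/ and /f/) fails the environment for rule 2, so it stays [u].
/f/ — between /u/ and /a/, between two vowels — surfaces as [v] (rule 1).
/a/ (between /f/ and /s/) fails the environment for rule 2, so it stays [a].
/s/ (word-final) fails the environment for rule 1, so it stays [s].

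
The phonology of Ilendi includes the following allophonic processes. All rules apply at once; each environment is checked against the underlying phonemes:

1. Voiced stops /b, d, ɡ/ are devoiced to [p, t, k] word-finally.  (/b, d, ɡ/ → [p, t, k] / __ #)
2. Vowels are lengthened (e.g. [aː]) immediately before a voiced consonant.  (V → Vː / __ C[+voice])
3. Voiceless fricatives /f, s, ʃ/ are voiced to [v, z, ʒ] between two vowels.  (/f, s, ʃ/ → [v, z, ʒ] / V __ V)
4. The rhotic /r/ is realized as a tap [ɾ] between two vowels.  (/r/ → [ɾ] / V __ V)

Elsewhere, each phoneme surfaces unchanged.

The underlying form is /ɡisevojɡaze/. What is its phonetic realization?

[ɡizeːvoːjɡaːze]

/ɡ/ (word-initial) is in the target of rule 1 but the environment (word-finally) is not met → [ɡ].
/i/ — between /ɡ/ and /s/; rule 2 does not apply here → [i].
/s/ (between /i/ and /e/): between two vowels, so rule 3 applies → [z].
/e/ (between /s/ and /v/) occurs before a voiced consonant → [eː] by rule 2.
/v/ (between /e/ and /o/) is unaffected → [v].
/o/ meets the environment for rule 2 (before a voiced consonant) → [oː].
/j/ (between /o/ and /ɡ/): no rule targets it → [j].
/ɡ/ (between /j/ and /a/) fails the environment for rule 1, so it stays [ɡ].
/a/ (between /ɡ/ and /z/): before a voiced consonant, so rule 2 applies → [aː].
/z/ stays [z].
/e/ (word-final): rule 2 targets it, but not before a voiced consonant → unchanged [e].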